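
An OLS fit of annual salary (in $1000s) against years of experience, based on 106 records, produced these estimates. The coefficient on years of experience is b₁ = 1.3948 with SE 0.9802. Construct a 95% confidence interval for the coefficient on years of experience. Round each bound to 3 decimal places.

df = n − 2 = 106 − 2 = 104.
t* = t_{0.025, 104} = 1.983038.
Margin = t* × SE = 1.983038 × 0.9802 = 1.94377.
CI: 1.3948 ± 1.94377 → (-0.549, 3.339).
With 95% confidence, each one-unit increase in years of experience is associated with a change of between -0.549 and 3.339 $1000s in annual salary.

(-0.549, 3.339)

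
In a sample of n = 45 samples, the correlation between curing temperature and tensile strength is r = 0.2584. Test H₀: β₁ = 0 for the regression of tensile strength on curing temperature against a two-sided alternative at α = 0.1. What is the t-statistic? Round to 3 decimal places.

t = 1.754

t = r·√(n − 2)/√(1 − r²) = 0.2584·√43/√0.933229 = 1.754.
df = n − 2 = 43.
Two-sided p ≈ 0.0866, which is < 0.1, so reject H₀.
There is evidence of a linear association between curing temperature and tensile strength.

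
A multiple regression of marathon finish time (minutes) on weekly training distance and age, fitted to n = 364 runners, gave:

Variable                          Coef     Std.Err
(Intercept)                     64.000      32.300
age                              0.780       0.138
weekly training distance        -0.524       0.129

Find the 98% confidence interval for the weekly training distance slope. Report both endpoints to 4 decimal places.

Read off: b = -0.524, SE = 0.129 for weekly training distance.
df = n − k − 1 = 364 − 2 − 1 = 361.
t* = t_{0.01, 361} = 2.336722.
Margin = t* × SE = 2.336722 × 0.129 = 0.301437.
CI: -0.524 ± 0.301437 → (-0.8254, -0.2226).

(-0.8254, -0.2226)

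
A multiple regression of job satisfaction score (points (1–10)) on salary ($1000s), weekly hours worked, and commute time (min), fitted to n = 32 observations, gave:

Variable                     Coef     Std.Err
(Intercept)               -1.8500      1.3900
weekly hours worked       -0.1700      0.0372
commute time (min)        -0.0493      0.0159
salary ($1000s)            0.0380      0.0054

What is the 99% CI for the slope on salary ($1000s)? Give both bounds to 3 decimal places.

(0.023, 0.053)

Read off: b = 0.0380, SE = 0.0054 for salary ($1000s).
df = n − k − 1 = 32 − 3 − 1 = 28.
t* = t_{0.005, 28} = 2.763262.
Margin = t* × SE = 2.763262 × 0.0054 = 0.01492.
CI: 0.0380 ± 0.01492 → (0.023, 0.053).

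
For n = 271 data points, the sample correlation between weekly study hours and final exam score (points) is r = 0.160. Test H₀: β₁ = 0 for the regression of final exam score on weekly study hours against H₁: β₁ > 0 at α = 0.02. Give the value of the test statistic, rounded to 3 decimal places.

t = 2.658

t = r·√(n − 2)/√(1 − r²) = 0.160·√269/√0.9744 = 2.658.
df = n − 2 = 269.
One-sided p ≈ 0.0042, which is < 0.02, so reject H₀.
There is evidence of a linear association between weekly study hours and final exam score.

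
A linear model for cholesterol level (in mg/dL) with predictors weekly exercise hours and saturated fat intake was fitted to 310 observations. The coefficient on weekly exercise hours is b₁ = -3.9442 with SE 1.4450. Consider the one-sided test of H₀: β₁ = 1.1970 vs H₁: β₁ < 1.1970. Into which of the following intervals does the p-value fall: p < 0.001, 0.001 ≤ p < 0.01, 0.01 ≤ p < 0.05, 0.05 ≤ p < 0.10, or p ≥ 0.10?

p < 0.001

t = (-3.9442 − 1.1970) / 1.4450 = -3.558.
df = n − k − 1 = 310 − 2 − 1 = 307.
One-sided p = P(T_{307} < t) ≈ 0.0002.
So p < 0.001.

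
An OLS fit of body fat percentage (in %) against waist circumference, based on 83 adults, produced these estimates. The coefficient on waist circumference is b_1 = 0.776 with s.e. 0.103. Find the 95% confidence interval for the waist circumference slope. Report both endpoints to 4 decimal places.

df = n − 2 = 83 − 2 = 81.
t* = t_{0.025, 81} = 1.989686.
Margin = t* × SE = 1.989686 × 0.103 = 0.204938.
CI: 0.776 ± 0.204938 → (0.5711, 0.9809).
With 95% confidence, each one-unit increase in waist circumference is associated with a change of between 0.5711 and 0.9809 % in body fat percentage.

(0.5711, 0.9809)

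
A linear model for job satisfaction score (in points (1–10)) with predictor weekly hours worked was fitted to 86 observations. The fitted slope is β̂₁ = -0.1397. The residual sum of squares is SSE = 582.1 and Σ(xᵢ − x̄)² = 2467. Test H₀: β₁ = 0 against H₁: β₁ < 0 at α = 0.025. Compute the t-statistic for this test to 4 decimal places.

MSE = SSE/(n − 2) = 582.1/84 = 6.92976.
SE(β̂₁) = √(MSE/Sₓₓ) = √(6.92976/2467) = 0.0529998.
t = -0.1397 / 0.0529998 = -2.6359.
df = n − 2 = 84.
One-sided p ≈ 0.0050, which is < 0.025, so reject H₀.
There is evidence that the true slope on weekly hours worked is negative.

t = -2.6359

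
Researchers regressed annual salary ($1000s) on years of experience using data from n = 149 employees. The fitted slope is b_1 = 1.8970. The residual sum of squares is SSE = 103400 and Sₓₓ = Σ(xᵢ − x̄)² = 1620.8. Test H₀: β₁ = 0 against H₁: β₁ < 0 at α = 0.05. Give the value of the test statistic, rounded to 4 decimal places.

MSE = SSE/(n − 2) = 103400/147 = 703.401.
SE(b_1) = √(MSE/Sₓₓ) = √(703.401/1620.8) = 0.658775.
t = 1.8970 / 0.658775 = 2.8796.
df = n − 2 = 147.
One-sided p ≈ 0.9977, which is ≥ 0.05, so fail to reject H₀.
The data do not give significant evidence that the true slope on years of experience is negative.

t = 2.8796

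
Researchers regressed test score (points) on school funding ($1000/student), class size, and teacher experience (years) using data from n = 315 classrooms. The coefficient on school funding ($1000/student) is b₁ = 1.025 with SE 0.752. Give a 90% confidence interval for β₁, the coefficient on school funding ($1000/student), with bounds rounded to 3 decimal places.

(-0.216, 2.266)

df = n − k − 1 = 315 − 3 − 1 = 311.
t* = t_{0.05, 311} = 1.649768.
Margin = t* × SE = 1.649768 × 0.752 = 1.24063.
CI: 1.025 ± 1.24063 → (-0.216, 2.266).
With 90% confidence, each one-unit increase in school funding ($1000/student) is associated with a change of between -0.216 and 2.266 points in test score, holding the other predictors fixed.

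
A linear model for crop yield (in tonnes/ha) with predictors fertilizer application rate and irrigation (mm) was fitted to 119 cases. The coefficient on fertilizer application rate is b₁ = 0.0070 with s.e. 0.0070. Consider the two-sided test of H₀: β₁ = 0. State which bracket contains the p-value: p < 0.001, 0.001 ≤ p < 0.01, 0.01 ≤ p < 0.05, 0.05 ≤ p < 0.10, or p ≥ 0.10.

t = 0.0070 / 0.0070 = 1.000.
df = n − k − 1 = 119 − 2 − 1 = 116.
Two-sided p = 2·P(T_{116} > |t|) ≈ 0.3194.
So p ≥ 0.10.

p ≥ 0.10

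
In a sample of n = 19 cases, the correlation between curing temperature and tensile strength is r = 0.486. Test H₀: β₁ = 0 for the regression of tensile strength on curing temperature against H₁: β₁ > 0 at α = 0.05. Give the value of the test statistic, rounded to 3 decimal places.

t = r·√(n − 2)/√(1 − r²) = 0.486·√17/√0.763804 = 2.293.
df = n − 2 = 17.
One-sided p ≈ 0.0174, which is < 0.05, so reject H₀.
There is evidence of a linear association between curing temperature and tensile strength.

t = 2.293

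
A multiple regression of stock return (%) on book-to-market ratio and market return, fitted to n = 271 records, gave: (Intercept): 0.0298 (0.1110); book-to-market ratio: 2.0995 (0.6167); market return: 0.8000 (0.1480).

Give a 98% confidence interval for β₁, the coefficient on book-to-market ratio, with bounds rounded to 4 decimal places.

(0.6562, 3.5428)

Read off: b = 2.0995, SE = 0.6167 for book-to-market ratio.
df = n − k − 1 = 271 − 2 − 1 = 268.
t* = t_{0.01, 268} = 2.340342.
Margin = t* × SE = 2.340342 × 0.6167 = 1.443289.
CI: 2.0995 ± 1.443289 → (0.6562, 3.5428).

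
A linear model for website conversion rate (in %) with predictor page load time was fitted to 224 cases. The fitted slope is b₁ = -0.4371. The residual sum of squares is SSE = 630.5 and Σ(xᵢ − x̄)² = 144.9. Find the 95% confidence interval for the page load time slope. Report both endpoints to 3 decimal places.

(-0.713, -0.161)

MSE = SSE/(n − 2) = 630.5/222 = 2.84009.
SE(b₁) = √(MSE/Sₓₓ) = √(2.84009/144.9) = 0.140001.
df = n − 2 = 222.
t* = t_{0.025, 222} = 1.970707.
Margin = t* × SE = 1.970707 × 0.140001 = 0.27590.
CI: -0.4371 ± 0.27590 → (-0.713, -0.161).
With 95% confidence, each one-unit increase in page load time is associated with a change of between -0.713 and -0.161 % in website conversion rate.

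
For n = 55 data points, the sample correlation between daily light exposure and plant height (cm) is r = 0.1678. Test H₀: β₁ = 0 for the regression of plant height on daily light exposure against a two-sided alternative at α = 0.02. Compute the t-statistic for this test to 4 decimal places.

t = r·√(n − 2)/√(1 − r²) = 0.1678·√53/√0.971843 = 1.2392.
df = n − 2 = 53.
Two-sided p ≈ 0.2207, which is ≥ 0.02, so fail to reject H₀.
The data do not give significant evidence of a linear association between daily light exposure and plant height.

t = 1.2392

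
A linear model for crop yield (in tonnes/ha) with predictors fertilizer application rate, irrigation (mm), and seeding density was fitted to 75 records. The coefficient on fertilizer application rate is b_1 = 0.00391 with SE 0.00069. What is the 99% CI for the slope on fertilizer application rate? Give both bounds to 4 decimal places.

df = n − k − 1 = 75 − 3 − 1 = 71.
t* = t_{0.005, 71} = 2.646863.
Margin = t* × SE = 2.646863 × 0.00069 = 0.001826.
CI: 0.00391 ± 0.001826 → (0.0021, 0.0057).
With 99% confidence, each one-unit increase in fertilizer application rate is associated with a change of between 0.0021 and 0.0057 tonnes/ha in crop yield, holding the other predictors fixed.

(0.0021, 0.0057)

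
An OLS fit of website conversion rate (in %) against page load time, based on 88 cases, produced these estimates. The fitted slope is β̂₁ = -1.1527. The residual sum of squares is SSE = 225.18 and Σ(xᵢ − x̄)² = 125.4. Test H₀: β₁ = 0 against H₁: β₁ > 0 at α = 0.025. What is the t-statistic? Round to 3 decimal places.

t = -7.977

MSE = SSE/(n − 2) = 225.18/86 = 2.61837.
SE(β̂₁) = √(MSE/Sₓₓ) = √(2.61837/125.4) = 0.1445.
t = -1.1527 / 0.1445 = -7.977.
df = n − 2 = 86.
One-sided p ≈ 1.0000, which is ≥ 0.025, so fail to reject H₀.
The data do not give significant evidence that the true slope on page load time is positive.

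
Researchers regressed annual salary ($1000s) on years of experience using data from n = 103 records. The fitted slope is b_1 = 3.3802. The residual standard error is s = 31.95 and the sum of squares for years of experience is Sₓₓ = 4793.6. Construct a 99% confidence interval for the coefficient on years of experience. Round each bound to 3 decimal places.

SE(b_1) = s/√Sₓₓ = 31.95/√4793.6 = 0.461466.
df = n − 2 = 101.
t* = t_{0.005, 101} = 2.625386.
Margin = t* × SE = 2.625386 × 0.461466 = 1.21153.
CI: 3.3802 ± 1.21153 → (2.169, 4.592).
With 99% confidence, each one-unit increase in years of experience is associated with a change of between 2.169 and 4.592 $1000s in annual salary.

(2.169, 4.592)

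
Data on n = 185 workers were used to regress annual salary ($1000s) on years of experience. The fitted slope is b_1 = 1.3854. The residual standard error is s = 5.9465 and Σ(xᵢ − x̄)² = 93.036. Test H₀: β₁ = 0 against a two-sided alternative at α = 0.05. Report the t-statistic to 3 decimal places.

t = 2.247

SE(b_1) = s/√Sₓₓ = 5.9465/√93.036 = 0.616504.
t = 1.3854 / 0.616504 = 2.247.
df = n − 2 = 183.
Two-sided p ≈ 0.0258, which is < 0.05, so reject H₀.
There is evidence that years of experience is associated with annual salary.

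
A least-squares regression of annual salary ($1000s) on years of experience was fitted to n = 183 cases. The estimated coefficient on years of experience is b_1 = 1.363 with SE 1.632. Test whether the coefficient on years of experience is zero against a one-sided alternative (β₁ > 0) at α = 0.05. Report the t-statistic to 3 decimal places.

t = 0.835

H₀: β₁ = 0 vs H₁: β₁ > 0.
t = (b_1 − β₁⁰)/SE = 1.363 / 1.632 = 0.835.
df = n − 2 = 183 − 2 = 181.
One-sided p ≈ 0.2024, which is ≥ 0.05, so fail to reject H₀.
The data do not give significant evidence that the true slope on years of experience is positive.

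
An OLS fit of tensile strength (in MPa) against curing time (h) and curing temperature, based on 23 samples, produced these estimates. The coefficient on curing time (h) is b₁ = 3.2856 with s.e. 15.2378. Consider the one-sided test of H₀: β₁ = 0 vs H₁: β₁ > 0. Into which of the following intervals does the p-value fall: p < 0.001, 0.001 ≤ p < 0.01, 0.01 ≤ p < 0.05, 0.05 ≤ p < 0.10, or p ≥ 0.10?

p ≥ 0.10

t = 3.2856 / 15.2378 = 0.216.
df = n − k − 1 = 23 − 2 − 1 = 20.
One-sided p = P(T_{20} > t) ≈ 0.4157.
So p ≥ 0.10.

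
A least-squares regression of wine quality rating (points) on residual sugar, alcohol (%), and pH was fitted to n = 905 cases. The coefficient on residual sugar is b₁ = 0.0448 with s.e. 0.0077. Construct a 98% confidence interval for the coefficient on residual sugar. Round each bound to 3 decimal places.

df = n − k − 1 = 905 − 3 − 1 = 901.
t* = t_{0.01, 901} = 2.330494.
Margin = t* × SE = 2.330494 × 0.0077 = 0.01794.
CI: 0.0448 ± 0.01794 → (0.027, 0.063).
With 98% confidence, each one-unit increase in residual sugar is associated with a change of between 0.027 and 0.063 points in wine quality rating, holding the other predictors fixed.

(0.027, 0.063)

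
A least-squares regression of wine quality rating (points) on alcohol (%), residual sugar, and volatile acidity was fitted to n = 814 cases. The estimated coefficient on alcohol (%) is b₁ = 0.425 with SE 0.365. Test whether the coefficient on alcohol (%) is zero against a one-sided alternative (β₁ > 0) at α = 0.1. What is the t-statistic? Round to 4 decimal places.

H₀: β₁ = 0 vs H₁: β₁ > 0.
t = (b₁ − β₁⁰)/SE = 0.425 / 0.365 = 1.1644.
df = n − k − 1 = 814 − 3 − 1 = 810.
One-sided p ≈ 0.1223, which is ≥ 0.1, so fail to reject H₀.
The data do not give significant evidence that the true slope on alcohol (%) is positive, holding the other predictors fixed.

t = 1.1644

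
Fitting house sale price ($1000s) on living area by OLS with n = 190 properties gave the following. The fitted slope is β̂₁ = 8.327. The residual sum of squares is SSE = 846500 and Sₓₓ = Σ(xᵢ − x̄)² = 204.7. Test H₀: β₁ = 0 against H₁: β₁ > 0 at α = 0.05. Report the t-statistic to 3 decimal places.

MSE = SSE/(n − 2) = 846500/188 = 4502.66.
SE(β̂₁) = √(MSE/Sₓₓ) = √(4502.66/204.7) = 4.69003.
t = 8.327 / 4.69003 = 1.775.
df = n − 2 = 188.
One-sided p ≈ 0.0387, which is < 0.05, so reject H₀.
There is evidence that the true slope on living area is positive.

t = 1.775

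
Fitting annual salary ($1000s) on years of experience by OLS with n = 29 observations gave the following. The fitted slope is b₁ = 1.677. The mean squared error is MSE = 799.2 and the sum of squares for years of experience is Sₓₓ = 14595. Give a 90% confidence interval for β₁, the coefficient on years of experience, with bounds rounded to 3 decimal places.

SE(b₁) = √(MSE/Sₓₓ) = √(799.2/14595) = 0.234005.
df = n − 2 = 27.
t* = t_{0.05, 27} = 1.703288.
Margin = t* × SE = 1.703288 × 0.234005 = 0.39858.
CI: 1.677 ± 0.39858 → (1.278, 2.076).
With 90% confidence, each one-unit increase in years of experience is associated with a change of between 1.278 and 2.076 $1000s in annual salary.

(1.278, 2.076)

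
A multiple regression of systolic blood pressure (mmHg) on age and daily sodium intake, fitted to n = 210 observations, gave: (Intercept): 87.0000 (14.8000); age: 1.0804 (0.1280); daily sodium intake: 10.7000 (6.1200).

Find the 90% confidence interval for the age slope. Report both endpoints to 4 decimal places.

(0.8689, 1.2919)

Read off: b = 1.0804, SE = 0.1280 for age.
df = n − k − 1 = 210 − 2 − 1 = 207.
t* = t_{0.05, 207} = 1.652248.
Margin = t* × SE = 1.652248 × 0.1280 = 0.211488.
CI: 1.0804 ± 0.211488 → (0.8689, 1.2919).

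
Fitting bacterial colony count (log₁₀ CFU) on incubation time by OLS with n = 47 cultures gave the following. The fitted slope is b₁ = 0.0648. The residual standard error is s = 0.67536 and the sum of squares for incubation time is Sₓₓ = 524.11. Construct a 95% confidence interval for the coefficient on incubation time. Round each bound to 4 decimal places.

(0.0054, 0.1242)

SE(b₁) = s/√Sₓₓ = 0.67536/√524.11 = 0.0295001.
df = n − 2 = 45.
t* = t_{0.025, 45} = 2.014103.
Margin = t* × SE = 2.014103 × 0.0295001 = 0.059416.
CI: 0.0648 ± 0.059416 → (0.0054, 0.1242).
With 95% confidence, each one-unit increase in incubation time is associated with a change of between 0.0054 and 0.1242 log₁₀ CFU in bacterial colony count.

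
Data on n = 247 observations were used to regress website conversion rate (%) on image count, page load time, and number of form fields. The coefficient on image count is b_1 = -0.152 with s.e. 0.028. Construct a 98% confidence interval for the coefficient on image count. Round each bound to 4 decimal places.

df = n − k − 1 = 247 − 3 − 1 = 243.
t* = t_{0.01, 243} = 2.341791.
Margin = t* × SE = 2.341791 × 0.028 = 0.065570.
CI: -0.152 ± 0.065570 → (-0.2176, -0.0864).
With 98% confidence, each one-unit increase in image count is associated with a change of between -0.2176 and -0.0864 % in website conversion rate, holding the other predictors fixed.

(-0.2176, -0.0864)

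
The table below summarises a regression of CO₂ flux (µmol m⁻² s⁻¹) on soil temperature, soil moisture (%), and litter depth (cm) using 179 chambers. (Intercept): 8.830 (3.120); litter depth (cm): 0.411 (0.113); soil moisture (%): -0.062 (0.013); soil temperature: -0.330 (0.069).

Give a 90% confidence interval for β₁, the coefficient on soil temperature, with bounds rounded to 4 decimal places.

Read off: b = -0.330, SE = 0.069 for soil temperature.
df = n − k − 1 = 179 − 3 − 1 = 175.
t* = t_{0.05, 175} = 1.653607.
Margin = t* × SE = 1.653607 × 0.069 = 0.114099.
CI: -0.330 ± 0.114099 → (-0.4441, -0.2159).

(-0.4441, -0.2159)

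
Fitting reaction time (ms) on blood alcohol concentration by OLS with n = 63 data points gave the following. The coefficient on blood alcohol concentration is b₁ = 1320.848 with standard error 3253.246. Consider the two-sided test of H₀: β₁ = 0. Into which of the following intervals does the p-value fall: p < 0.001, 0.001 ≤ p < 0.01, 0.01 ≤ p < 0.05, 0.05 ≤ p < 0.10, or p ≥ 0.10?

t = 1320.848 / 3253.246 = 0.406.
df = n − 2 = 63 − 2 = 61.
Two-sided p = 2·P(T_{61} > |t|) ≈ 0.6862.
So p ≥ 0.10.

p ≥ 0.10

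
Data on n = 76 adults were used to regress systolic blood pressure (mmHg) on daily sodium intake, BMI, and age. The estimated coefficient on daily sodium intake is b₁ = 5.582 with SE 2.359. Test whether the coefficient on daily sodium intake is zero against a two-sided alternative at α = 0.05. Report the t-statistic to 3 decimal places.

t = 2.366

H₀: β₁ = 0 vs H₁: β₁ ≠ 0.
t = (b₁ − β₁⁰)/SE = 5.582 / 2.359 = 2.366.
df = n − k − 1 = 76 − 3 − 1 = 72.
Two-sided p ≈ 0.0207, which is < 0.05, so reject H₀.
There is evidence that daily sodium intake is associated with systolic blood pressure, holding the other predictors fixed.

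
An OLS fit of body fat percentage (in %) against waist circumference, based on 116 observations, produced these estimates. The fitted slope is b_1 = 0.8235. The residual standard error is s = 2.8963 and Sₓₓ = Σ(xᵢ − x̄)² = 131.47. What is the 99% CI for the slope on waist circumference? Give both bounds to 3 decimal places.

SE(b_1) = s/√Sₓₓ = 2.8963/√131.47 = 0.252598.
df = n − 2 = 114.
t* = t_{0.005, 114} = 2.619645.
Margin = t* × SE = 2.619645 × 0.252598 = 0.66172.
CI: 0.8235 ± 0.66172 → (0.162, 1.485).
With 99% confidence, each one-unit increase in waist circumference is associated with a change of between 0.162 and 1.485 % in body fat percentage.

(0.162, 1.485)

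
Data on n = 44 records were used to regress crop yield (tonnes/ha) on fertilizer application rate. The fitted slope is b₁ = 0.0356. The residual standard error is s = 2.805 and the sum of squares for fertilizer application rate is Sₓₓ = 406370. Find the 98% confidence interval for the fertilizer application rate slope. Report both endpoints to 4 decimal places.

(0.0250, 0.0462)

SE(b₁) = s/√Sₓₓ = 2.805/√406370 = 0.0044002.
df = n − 2 = 42.
t* = t_{0.01, 42} = 2.41847.
Margin = t* × SE = 2.41847 × 0.0044002 = 0.010642.
CI: 0.0356 ± 0.010642 → (0.0250, 0.0462).
With 98% confidence, each one-unit increase in fertilizer application rate is associated with a change of between 0.0250 and 0.0462 tonnes/ha in crop yield.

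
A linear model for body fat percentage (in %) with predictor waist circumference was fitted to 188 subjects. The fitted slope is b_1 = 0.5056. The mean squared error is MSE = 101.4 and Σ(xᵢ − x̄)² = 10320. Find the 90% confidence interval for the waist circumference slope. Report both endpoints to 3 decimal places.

SE(b_1) = √(MSE/Sₓₓ) = √(101.4/10320) = 0.0991241.
df = n − 2 = 186.
t* = t_{0.05, 186} = 1.653087.
Margin = t* × SE = 1.653087 × 0.0991241 = 0.16386.
CI: 0.5056 ± 0.16386 → (0.342, 0.669).
With 90% confidence, each one-unit increase in waist circumference is associated with a change of between 0.342 and 0.669 % in body fat percentage.

(0.342, 0.669)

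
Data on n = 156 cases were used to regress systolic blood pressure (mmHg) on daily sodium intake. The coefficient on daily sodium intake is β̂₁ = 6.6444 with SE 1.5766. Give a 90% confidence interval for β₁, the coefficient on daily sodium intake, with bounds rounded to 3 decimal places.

(4.035, 9.253)

df = n − 2 = 156 − 2 = 154.
t* = t_{0.05, 154} = 1.654808.
Margin = t* × SE = 1.654808 × 1.5766 = 2.60897.
CI: 6.6444 ± 2.60897 → (4.035, 9.253).
With 90% confidence, each one-unit increase in daily sodium intake is associated with a change of between 4.035 and 9.253 mmHg in systolic blood pressure.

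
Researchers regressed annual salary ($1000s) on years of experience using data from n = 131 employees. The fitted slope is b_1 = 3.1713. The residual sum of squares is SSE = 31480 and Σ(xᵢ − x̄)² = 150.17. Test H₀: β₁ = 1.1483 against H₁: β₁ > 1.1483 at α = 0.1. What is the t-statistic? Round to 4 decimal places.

MSE = SSE/(n − 2) = 31480/129 = 244.031.
SE(b_1) = √(MSE/Sₓₓ) = √(244.031/150.17) = 1.27477.
t = (3.1713 − 1.1483) / 1.27477 = 1.5870.
df = n − 2 = 129.
One-sided p ≈ 0.0575, which is < 0.1, so reject H₀.
There is evidence that the true slope on years of experience exceeds 1.1483 $1000s per unit.

t = 1.5870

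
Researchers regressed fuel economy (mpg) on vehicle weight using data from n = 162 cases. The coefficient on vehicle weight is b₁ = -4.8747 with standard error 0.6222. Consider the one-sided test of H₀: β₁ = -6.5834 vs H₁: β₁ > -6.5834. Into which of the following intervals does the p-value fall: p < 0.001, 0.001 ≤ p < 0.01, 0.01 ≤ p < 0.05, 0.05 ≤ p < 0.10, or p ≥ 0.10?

t = (-4.8747 − (-6.5834)) / 0.6222 = 2.746.
df = n − 2 = 162 − 2 = 160.
One-sided p = P(T_{160} > t) ≈ 0.0034.
So 0.001 ≤ p < 0.01.

0.001 ≤ p < 0.01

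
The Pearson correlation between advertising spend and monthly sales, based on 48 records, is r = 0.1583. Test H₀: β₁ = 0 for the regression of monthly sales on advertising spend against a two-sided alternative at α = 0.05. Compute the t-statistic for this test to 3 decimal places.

t = 1.087

t = r·√(n − 2)/√(1 − r²) = 0.1583·√46/√0.974941 = 1.087.
df = n − 2 = 46.
Two-sided p ≈ 0.2825, which is ≥ 0.05, so fail to reject H₀.
The data do not give significant evidence of a linear association between advertising spend and monthly sales.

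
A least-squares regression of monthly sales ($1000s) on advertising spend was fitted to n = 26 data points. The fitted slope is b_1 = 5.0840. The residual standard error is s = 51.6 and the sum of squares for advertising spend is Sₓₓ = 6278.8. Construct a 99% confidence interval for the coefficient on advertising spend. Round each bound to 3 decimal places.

SE(b_1) = s/√Sₓₓ = 51.6/√6278.8 = 0.651195.
df = n − 2 = 24.
t* = t_{0.005, 24} = 2.79694.
Margin = t* × SE = 2.79694 × 0.651195 = 1.82135.
CI: 5.0840 ± 1.82135 → (3.263, 6.905).
With 99% confidence, each one-unit increase in advertising spend is associated with a change of between 3.263 and 6.905 $1000s in monthly sales.

(3.263, 6.905)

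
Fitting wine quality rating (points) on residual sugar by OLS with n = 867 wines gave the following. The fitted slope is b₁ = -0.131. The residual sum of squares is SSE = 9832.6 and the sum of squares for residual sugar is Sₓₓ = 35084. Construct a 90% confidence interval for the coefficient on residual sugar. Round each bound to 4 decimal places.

MSE = SSE/(n − 2) = 9832.6/865 = 11.3672.
SE(b₁) = √(MSE/Sₓₓ) = √(11.3672/35084) = 0.018.
df = n − 2 = 865.
t* = t_{0.05, 865} = 1.646617.
Margin = t* × SE = 1.646617 × 0.018 = 0.029639.
CI: -0.131 ± 0.029639 → (-0.1606, -0.1014).
With 90% confidence, each one-unit increase in residual sugar is associated with a change of between -0.1606 and -0.1014 points in wine quality rating.

(-0.1606, -0.1014)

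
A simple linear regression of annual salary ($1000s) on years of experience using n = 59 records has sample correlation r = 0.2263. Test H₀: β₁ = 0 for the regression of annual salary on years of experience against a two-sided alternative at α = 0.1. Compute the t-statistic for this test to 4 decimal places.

t = r·√(n − 2)/√(1 − r²) = 0.2263·√57/√0.948788 = 1.7540.
df = n − 2 = 57.
Two-sided p ≈ 0.0848, which is < 0.1, so reject H₀.
There is evidence of a linear association between years of experience and annual salary.

t = 1.7540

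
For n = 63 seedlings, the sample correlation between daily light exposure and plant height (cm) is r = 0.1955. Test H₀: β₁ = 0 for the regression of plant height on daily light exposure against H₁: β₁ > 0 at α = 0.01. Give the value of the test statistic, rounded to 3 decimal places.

t = r·√(n − 2)/√(1 − r²) = 0.1955·√61/√0.96178 = 1.557.
df = n − 2 = 61.
One-sided p ≈ 0.0623, which is ≥ 0.01, so fail to reject H₀.
The data do not give significant evidence of a linear association between daily light exposure and plant height.

t = 1.557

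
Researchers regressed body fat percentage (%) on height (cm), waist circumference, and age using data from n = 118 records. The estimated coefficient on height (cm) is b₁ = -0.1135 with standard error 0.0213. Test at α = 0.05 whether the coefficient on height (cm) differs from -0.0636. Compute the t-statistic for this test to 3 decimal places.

t = -2.343

H₀: β₁ = -0.0636 vs H₁: β₁ ≠ -0.0636.
t = (b₁ − β₁⁰)/SE = (-0.1135 − (-0.0636)) / 0.0213 = -2.343.
df = n − k − 1 = 118 − 3 − 1 = 114.
Two-sided p ≈ 0.0209, which is < 0.05, so reject H₀.
There is evidence that the true slope on height (cm) differs from -0.0636 % per unit, holding the other predictors fixed.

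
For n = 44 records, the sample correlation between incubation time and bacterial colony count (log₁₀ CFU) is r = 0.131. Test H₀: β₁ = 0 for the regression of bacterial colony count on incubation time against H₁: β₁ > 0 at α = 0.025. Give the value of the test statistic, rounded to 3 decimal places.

t = 0.856

t = r·√(n − 2)/√(1 − r²) = 0.131·√42/√0.982839 = 0.856.
df = n − 2 = 42.
One-sided p ≈ 0.1983, which is ≥ 0.025, so fail to reject H₀.
The data do not give significant evidence of a linear association between incubation time and bacterial colony count.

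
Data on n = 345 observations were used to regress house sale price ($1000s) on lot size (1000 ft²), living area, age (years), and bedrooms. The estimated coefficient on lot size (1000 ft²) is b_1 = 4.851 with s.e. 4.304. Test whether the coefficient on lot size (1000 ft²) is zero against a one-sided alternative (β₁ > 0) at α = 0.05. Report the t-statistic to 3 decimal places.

H₀: β₁ = 0 vs H₁: β₁ > 0.
t = (b_1 − β₁⁰)/SE = 4.851 / 4.304 = 1.127.
df = n − k − 1 = 345 − 4 − 1 = 340.
One-sided p ≈ 0.1302, which is ≥ 0.05, so fail to reject H₀.
The data do not give significant evidence that the true slope on lot size (1000 ft²) is positive, holding the other predictors fixed.

t = 1.127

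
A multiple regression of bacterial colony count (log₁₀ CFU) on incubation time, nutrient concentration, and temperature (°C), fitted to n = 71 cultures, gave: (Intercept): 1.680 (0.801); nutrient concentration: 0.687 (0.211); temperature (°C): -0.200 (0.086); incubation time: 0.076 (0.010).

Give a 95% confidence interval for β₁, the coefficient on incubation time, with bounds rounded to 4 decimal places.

Read off: b = 0.076, SE = 0.010 for incubation time.
df = n − k − 1 = 71 − 3 − 1 = 67.
t* = t_{0.025, 67} = 1.996008.
Margin = t* × SE = 1.996008 × 0.010 = 0.019960.
CI: 0.076 ± 0.019960 → (0.0560, 0.0960).

(0.0560, 0.0960)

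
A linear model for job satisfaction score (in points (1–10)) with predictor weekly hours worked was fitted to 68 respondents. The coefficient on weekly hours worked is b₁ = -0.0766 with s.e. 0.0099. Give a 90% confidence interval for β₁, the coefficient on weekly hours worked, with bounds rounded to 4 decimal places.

df = n − 2 = 68 − 2 = 66.
t* = t_{0.05, 66} = 1.668271.
Margin = t* × SE = 1.668271 × 0.0099 = 0.016516.
CI: -0.0766 ± 0.016516 → (-0.0931, -0.0601).
With 90% confidence, each one-unit increase in weekly hours worked is associated with a change of between -0.0931 and -0.0601 points (1–10) in job satisfaction score.

(-0.0931, -0.0601)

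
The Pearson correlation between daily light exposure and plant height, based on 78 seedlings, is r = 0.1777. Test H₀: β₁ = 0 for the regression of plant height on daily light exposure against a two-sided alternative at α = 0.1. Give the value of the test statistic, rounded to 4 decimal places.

t = r·√(n − 2)/√(1 − r²) = 0.1777·√76/√0.968423 = 1.5742.
df = n − 2 = 76.
Two-sided p ≈ 0.1196, which is ≥ 0.1, so fail to reject H₀.
The data do not give significant evidence of a linear association between daily light exposure and plant height.

t = 1.5742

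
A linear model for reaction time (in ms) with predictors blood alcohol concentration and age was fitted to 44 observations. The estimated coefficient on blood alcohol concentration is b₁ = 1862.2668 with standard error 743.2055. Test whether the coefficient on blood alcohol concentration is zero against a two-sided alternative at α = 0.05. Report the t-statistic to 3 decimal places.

t = 2.506

H₀: β₁ = 0 vs H₁: β₁ ≠ 0.
t = (b₁ − β₁⁰)/SE = 1862.2668 / 743.2055 = 2.506.
df = n − k − 1 = 44 − 2 − 1 = 41.
Two-sided p ≈ 0.0163, which is < 0.05, so reject H₀.
There is evidence that blood alcohol concentration is associated with reaction time, holding the other predictors fixed.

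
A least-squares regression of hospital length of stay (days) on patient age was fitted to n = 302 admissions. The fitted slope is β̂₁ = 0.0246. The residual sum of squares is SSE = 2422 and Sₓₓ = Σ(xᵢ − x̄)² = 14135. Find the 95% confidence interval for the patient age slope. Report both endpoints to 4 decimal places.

(-0.0224, 0.0716)

MSE = SSE/(n − 2) = 2422/300 = 8.07333.
SE(β̂₁) = √(MSE/Sₓₓ) = √(8.07333/14135) = 0.0238989.
df = n − 2 = 300.
t* = t_{0.025, 300} = 1.967903.
Margin = t* × SE = 1.967903 × 0.0238989 = 0.047031.
CI: 0.0246 ± 0.047031 → (-0.0224, 0.0716).
With 95% confidence, each one-unit increase in patient age is associated with a change of between -0.0224 and 0.0716 days in hospital length of stay.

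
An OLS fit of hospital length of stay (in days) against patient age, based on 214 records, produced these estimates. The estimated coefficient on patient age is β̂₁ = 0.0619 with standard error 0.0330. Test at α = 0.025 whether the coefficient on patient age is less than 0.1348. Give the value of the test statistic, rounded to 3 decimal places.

H₀: β₁ = 0.1348 vs H₁: β₁ < 0.1348.
t = (β̂₁ − β₁⁰)/SE = (0.0619 − 0.1348) / 0.0330 = -2.209.
df = n − 2 = 214 − 2 = 212.
One-sided p ≈ 0.0141, which is < 0.025, so reject H₀.
There is evidence that the true slope on patient age is below 0.1348 days per unit.

t = -2.209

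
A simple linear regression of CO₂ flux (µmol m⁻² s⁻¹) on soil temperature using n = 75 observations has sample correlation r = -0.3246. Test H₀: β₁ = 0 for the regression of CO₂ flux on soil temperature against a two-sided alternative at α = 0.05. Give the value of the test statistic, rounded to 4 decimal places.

t = -2.9322

t = r·√(n − 2)/√(1 − r²) = -0.3246·√73/√0.894635 = -2.9322.
df = n − 2 = 73.
Two-sided p ≈ 0.0045, which is < 0.05, so reject H₀.
There is evidence of a linear association between soil temperature and CO₂ flux.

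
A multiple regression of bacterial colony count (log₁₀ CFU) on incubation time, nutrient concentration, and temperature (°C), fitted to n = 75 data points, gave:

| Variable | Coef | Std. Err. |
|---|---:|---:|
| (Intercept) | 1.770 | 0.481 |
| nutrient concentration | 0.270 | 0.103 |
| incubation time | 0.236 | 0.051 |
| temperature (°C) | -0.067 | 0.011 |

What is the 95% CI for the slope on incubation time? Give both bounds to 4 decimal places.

(0.1343, 0.3377)

Read off: b = 0.236, SE = 0.051 for incubation time.
df = n − k − 1 = 75 − 3 − 1 = 71.
t* = t_{0.025, 71} = 1.993943.
Margin = t* × SE = 1.993943 × 0.051 = 0.101691.
CI: 0.236 ± 0.101691 → (0.1343, 0.3377).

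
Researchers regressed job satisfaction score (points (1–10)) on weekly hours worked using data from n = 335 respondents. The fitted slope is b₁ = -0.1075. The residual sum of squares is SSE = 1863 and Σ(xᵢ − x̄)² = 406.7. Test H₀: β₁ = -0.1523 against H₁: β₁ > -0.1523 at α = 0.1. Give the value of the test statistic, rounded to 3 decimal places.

MSE = SSE/(n − 2) = 1863/333 = 5.59459.
SE(b₁) = √(MSE/Sₓₓ) = √(5.59459/406.7) = 0.117286.
t = (-0.1075 − (-0.1523)) / 0.117286 = 0.382.
df = n − 2 = 333.
One-sided p ≈ 0.3514, which is ≥ 0.1, so fail to reject H₀.
The data do not give significant evidence that the true slope on weekly hours worked exceeds -0.1523 points (1–10) per unit.

t = 0.382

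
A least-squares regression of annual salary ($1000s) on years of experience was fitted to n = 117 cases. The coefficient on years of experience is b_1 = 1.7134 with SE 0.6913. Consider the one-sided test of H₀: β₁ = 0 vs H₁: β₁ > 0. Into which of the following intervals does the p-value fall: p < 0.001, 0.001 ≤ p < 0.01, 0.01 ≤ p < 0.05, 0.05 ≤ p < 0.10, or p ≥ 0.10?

0.001 ≤ p < 0.01

t = 1.7134 / 0.6913 = 2.479.
df = n − 2 = 117 − 2 = 115.
One-sided p = P(T_{115} > t) ≈ 0.0073.
So 0.001 ≤ p < 0.01.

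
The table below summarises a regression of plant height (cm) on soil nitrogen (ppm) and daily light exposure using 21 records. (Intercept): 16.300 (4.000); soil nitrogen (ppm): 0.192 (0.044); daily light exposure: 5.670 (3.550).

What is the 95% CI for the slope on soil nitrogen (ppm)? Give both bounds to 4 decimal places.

(0.0996, 0.2844)

Read off: b = 0.192, SE = 0.044 for soil nitrogen (ppm).
df = n − k − 1 = 21 − 2 − 1 = 18.
t* = t_{0.025, 18} = 2.100922.
Margin = t* × SE = 2.100922 × 0.044 = 0.092441.
CI: 0.192 ± 0.092441 → (0.0996, 0.2844).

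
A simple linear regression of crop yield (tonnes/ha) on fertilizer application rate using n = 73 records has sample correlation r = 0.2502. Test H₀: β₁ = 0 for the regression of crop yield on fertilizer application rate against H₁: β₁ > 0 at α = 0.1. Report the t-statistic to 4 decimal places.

t = 2.1775

t = r·√(n − 2)/√(1 − r²) = 0.2502·√71/√0.9374 = 2.1775.
df = n − 2 = 71.
One-sided p ≈ 0.0164, which is < 0.1, so reject H₀.
There is evidence of a linear association between fertilizer application rate and crop yield.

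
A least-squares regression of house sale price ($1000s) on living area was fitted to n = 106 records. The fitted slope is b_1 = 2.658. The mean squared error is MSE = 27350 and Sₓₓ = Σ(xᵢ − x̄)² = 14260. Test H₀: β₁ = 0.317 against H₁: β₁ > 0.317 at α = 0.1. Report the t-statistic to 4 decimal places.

SE(b_1) = √(MSE/Sₓₓ) = √(27350/14260) = 1.3849.
t = (2.658 − 0.317) / 1.3849 = 1.6904.
df = n − 2 = 104.
One-sided p ≈ 0.0470, which is < 0.1, so reject H₀.
There is evidence that the true slope on living area exceeds 0.317 $1000s per unit.

t = 1.6904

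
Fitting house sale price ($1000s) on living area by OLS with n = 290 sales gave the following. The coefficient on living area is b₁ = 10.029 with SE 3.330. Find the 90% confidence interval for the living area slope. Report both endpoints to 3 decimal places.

(4.534, 15.524)

df = n − 2 = 290 − 2 = 288.
t* = t_{0.05, 288} = 1.650162.
Margin = t* × SE = 1.650162 × 3.330 = 5.49504.
CI: 10.029 ± 5.49504 → (4.534, 15.524).
With 90% confidence, each one-unit increase in living area is associated with a change of between 4.534 and 15.524 $1000s in house sale price.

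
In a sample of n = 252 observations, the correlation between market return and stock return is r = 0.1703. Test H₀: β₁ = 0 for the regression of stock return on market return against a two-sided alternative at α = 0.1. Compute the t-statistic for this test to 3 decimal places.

t = r·√(n − 2)/√(1 − r²) = 0.1703·√250/√0.970998 = 2.733.
df = n − 2 = 250.
Two-sided p ≈ 0.0067, which is < 0.1, so reject H₀.
There is evidence of a linear association between market return and stock return.

t = 2.733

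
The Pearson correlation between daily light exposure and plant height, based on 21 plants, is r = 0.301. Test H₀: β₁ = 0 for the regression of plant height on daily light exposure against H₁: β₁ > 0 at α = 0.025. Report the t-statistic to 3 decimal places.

t = r·√(n − 2)/√(1 − r²) = 0.301·√19/√0.909399 = 1.376.
df = n − 2 = 19.
One-sided p ≈ 0.0924, which is ≥ 0.025, so fail to reject H₀.
The data do not give significant evidence of a linear association between daily light exposure and plant height.

t = 1.376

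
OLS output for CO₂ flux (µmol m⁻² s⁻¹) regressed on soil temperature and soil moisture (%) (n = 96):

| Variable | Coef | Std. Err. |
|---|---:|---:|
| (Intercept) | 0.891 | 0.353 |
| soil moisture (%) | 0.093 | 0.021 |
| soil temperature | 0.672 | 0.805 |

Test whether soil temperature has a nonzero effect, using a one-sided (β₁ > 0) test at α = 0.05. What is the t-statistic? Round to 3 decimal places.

t = 0.835

Read off: b = 0.672, SE = 0.805 for soil temperature.
H₀: β₁ = 0 vs H₁: β₁ > 0.
t = 0.672 / 0.805 = 0.835.
df = n − k − 1 = 96 − 2 − 1 = 93.
One-sided p ≈ 0.2030, which is ≥ 0.05, so fail to reject H₀.
The data do not give significant evidence that the true slope on soil temperature is positive, holding the other predictors fixed.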